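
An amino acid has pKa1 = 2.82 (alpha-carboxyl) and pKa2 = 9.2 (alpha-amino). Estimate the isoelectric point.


pI = (pKa1 + pKa2) / 2
pI = (2.82 + 9.2) / 2
pI = 6.01

6.01


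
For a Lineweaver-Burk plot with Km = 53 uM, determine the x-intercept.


x-intercept = -1/Km
= -1/53
= -0.0189 1/uM

-0.0189 1/uM


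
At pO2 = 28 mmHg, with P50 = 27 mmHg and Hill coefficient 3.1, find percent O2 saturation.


Y = pO2^n / (P50^n + pO2^n)
Y = 28^3.1 / (27^3.1 + 28^3.1)
Y = 52.82%

52.82%


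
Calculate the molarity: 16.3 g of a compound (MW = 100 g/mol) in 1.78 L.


C = (mass / MW) / volume
C = (16.3 / 100) / 1.78
C = 0.0916 M

0.0916 M


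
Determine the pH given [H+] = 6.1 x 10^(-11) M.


pH = -log10([H+])
pH = -log10(6.1 x 10^(-11))
pH = 10.2147

10.2147


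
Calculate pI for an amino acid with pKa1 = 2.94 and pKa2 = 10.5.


pI = (pKa1 + pKa2) / 2
pI = (2.94 + 10.5) / 2
pI = 6.72

6.72


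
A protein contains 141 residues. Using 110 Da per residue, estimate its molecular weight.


MW = n_residues * 110 Da
MW = 141 * 110
MW = 15510 Da

15510 Da


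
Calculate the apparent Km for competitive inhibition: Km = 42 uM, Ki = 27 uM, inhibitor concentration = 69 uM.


Km_app = Km * (1 + [I]/Ki)
Km_app = 42 * (1 + 69/27)
Km_app = 149.3333 uM

149.3333 uM


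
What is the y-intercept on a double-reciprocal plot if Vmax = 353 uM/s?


y-intercept = 1/Vmax
= 1/353
= 0.0028 s/uM

0.0028 s/uM


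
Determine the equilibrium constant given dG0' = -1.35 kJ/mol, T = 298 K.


Keq = exp(-dG0 * 1000 / (R * T))
Keq = exp(-(-1.35) * 1000 / (8.314 * 298))
Keq = 1.7244

1.7244


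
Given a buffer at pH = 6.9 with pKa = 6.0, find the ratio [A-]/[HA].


[A-]/[HA] = 10^(pH - pKa)
= 10^(6.9 - 6.0)
= 7.9433

7.9433


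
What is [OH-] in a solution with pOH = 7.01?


[OH-] = 10^(-pOH)
[OH-] = 10^(-7.01)
[OH-] = 9.772e-08 M

9.772e-08 M


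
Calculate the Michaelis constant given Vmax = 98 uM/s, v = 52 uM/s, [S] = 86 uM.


Km = [S] * (Vmax - v) / v
Km = 86 * (98 - 52) / 52
Km = 76.0769 uM

76.0769 uM


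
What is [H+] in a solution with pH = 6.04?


[H+] = 10^(-pH)
[H+] = 10^(-6.04)
[H+] = 9.120e-07 M

9.120e-07 M


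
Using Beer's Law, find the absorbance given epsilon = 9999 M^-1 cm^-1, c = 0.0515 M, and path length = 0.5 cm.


A = epsilon * c * l
A = 9999 * 0.0515 * 0.5
A = 257.4742

257.4742


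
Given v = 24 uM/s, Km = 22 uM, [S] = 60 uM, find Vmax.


Vmax = v * (Km + [S]) / [S]
Vmax = 24 * (22 + 60) / 60
Vmax = 32.8 uM/s

32.8 uM/s


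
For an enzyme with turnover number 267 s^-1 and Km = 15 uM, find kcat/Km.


Catalytic efficiency = kcat / Km
= 267 / 15
= 17.8 uM^-1*s^-1

17.8 uM^-1*s^-1


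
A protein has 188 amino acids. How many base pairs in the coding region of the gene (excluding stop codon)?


Each amino acid = 1 codon = 3 bp
bp = 188 * 3 = 564 bp

564 bp


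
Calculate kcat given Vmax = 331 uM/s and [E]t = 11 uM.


kcat = Vmax / [E]t
kcat = 331 / 11
kcat = 30.0909 s^-1

30.0909 s^-1


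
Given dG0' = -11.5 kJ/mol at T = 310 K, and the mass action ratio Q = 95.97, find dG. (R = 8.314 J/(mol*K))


dG = dG0' + RT * ln(Q) / 1000
dG = -11.5 + 8.314 * 310 * ln(95.97) / 1000
dG = 0.2631 kJ/mol

0.2631 kJ/mol


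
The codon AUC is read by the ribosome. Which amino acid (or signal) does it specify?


Standard genetic code lookup.
Codon AUC -> Ile

Ile


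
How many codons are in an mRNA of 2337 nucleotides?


codons = nucleotides / 3
codons = 2337 / 3 = 779

779


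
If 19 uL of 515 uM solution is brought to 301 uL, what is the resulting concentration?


C2 = C1 * V1 / V2
C2 = 515 * 19 / 301
C2 = 32.5083 uM

32.5083 uM


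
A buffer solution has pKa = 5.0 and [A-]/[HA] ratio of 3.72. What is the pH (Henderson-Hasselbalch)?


pH = pKa + log10([A-]/[HA])
pH = 5.0 + log10(3.72)
pH = 5.5705

5.5705


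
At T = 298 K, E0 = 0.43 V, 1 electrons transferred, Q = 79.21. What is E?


E = E0 - (RT/nF) * ln(Q)
E = 0.43 - (8.314 * 298 / (1 * 96485)) * ln(79.21)
E = 0.3177 V

0.3177 V


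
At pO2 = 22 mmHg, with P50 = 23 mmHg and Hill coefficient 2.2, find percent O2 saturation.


Y = pO2^n / (P50^n + pO2^n)
Y = 22^2.2 / (23^2.2 + 22^2.2)
Y = 47.56%

47.56%


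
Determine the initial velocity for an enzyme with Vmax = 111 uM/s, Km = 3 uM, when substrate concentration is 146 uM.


v = Vmax * [S] / (Km + [S])
v = 111 * 146 / (3 + 146)
v = 108.7651 uM/s

108.7651 uM/s


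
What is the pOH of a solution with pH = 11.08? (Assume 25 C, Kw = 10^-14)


pOH = 14 - pH
pOH = 14 - 11.08
pOH = 2.92

2.92


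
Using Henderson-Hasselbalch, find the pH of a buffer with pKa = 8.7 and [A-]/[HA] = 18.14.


pH = pKa + log10([A-]/[HA])
pH = 8.7 + log10(18.14)
pH = 9.9586

9.9586


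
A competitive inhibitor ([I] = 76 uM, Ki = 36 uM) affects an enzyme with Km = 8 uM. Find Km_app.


Km_app = Km * (1 + [I]/Ki)
Km_app = 8 * (1 + 76/36)
Km_app = 24.8889 uM

24.8889 uM


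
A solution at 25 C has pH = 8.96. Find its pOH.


pOH = 14 - pH
pOH = 14 - 8.96
pOH = 5.04

5.04


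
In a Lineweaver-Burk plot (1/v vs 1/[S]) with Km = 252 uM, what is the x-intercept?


x-intercept = -1/Km
= -1/252
= -0.004 1/uM

-0.004 1/uM


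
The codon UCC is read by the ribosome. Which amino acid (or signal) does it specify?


Standard genetic code lookup.
Codon UCC -> Ser

Ser


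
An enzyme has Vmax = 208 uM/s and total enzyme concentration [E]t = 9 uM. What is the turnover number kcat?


kcat = Vmax / [E]t
kcat = 208 / 9
kcat = 23.1111 s^-1

23.1111 s^-1


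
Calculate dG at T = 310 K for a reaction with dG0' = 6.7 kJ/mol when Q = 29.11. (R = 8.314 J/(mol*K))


dG = dG0' + RT * ln(Q) / 1000
dG = 6.7 + 8.314 * 310 * ln(29.11) / 1000
dG = 15.3884 kJ/mol

15.3884 kJ/mol


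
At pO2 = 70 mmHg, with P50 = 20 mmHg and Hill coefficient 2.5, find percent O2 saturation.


Y = pO2^n / (P50^n + pO2^n)
Y = 70^2.5 / (20^2.5 + 70^2.5)
Y = 95.82%

95.82%


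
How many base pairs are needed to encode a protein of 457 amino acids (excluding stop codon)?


Each amino acid = 1 codon = 3 bp
bp = 457 * 3 = 1371 bp

1371 bp


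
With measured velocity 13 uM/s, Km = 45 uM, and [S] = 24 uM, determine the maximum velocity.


Vmax = v * (Km + [S]) / [S]
Vmax = 13 * (45 + 24) / 24
Vmax = 37.375 uM/s

37.375 uM/s


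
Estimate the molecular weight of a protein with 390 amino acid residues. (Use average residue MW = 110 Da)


MW = n_residues * 110 Da
MW = 390 * 110
MW = 42900 Da

42900 Da


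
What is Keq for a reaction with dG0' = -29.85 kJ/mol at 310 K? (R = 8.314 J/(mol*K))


Keq = exp(-dG0 * 1000 / (R * T))
Keq = exp(-(-29.85) * 1000 / (8.314 * 310))
Keq = 107120.3527

107120.3527


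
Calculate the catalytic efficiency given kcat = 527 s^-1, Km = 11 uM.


Catalytic efficiency = kcat / Km
= 527 / 11
= 47.9091 uM^-1*s^-1

47.9091 uM^-1*s^-1


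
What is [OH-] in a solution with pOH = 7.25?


[OH-] = 10^(-pOH)
[OH-] = 10^(-7.25)
[OH-] = 5.623e-08 M

5.623e-08 M


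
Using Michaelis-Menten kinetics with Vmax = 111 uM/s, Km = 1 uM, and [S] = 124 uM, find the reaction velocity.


v = Vmax * [S] / (Km + [S])
v = 111 * 124 / (1 + 124)
v = 110.112 uM/s

110.112 uM/s


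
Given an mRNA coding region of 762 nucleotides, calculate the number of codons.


codons = nucleotides / 3
codons = 762 / 3 = 254

254


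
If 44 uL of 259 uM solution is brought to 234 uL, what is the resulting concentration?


C2 = C1 * V1 / V2
C2 = 259 * 44 / 234
C2 = 48.7009 uM

48.7009 uM


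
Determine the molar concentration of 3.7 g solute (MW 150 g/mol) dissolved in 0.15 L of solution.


C = (mass / MW) / volume
C = (3.7 / 150) / 0.15
C = 0.1644 M

0.1644 M


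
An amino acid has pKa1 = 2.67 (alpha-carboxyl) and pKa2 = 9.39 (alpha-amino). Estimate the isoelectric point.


pI = (pKa1 + pKa2) / 2
pI = (2.67 + 9.39) / 2
pI = 6.03

6.03


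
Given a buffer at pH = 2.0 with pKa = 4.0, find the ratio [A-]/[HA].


[A-]/[HA] = 10^(pH - pKa)
= 10^(2.0 - 4.0)
= 0.01

0.01


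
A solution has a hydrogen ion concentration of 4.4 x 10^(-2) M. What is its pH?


pH = -log10([H+])
pH = -log10(4.4 x 10^(-2))
pH = 1.3565

1.3565


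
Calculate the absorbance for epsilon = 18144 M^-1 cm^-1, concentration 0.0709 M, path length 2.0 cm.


A = epsilon * c * l
A = 18144 * 0.0709 * 2.0
A = 2572.8192

2572.8192


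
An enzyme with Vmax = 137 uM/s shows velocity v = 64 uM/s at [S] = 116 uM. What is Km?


Km = [S] * (Vmax - v) / v
Km = 116 * (137 - 64) / 64
Km = 132.3125 uM

132.3125 uM


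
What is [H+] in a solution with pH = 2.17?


[H+] = 10^(-pH)
[H+] = 10^(-2.17)
[H+] = 0.0068 M

0.0068 M


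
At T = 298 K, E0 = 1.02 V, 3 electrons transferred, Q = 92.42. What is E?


E = E0 - (RT/nF) * ln(Q)
E = 1.02 - (8.314 * 298 / (3 * 96485)) * ln(92.42)
E = 0.9813 V

0.9813 V


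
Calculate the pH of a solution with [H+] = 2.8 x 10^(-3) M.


pH = -log10([H+])
pH = -log10(2.8 x 10^(-3))
pH = 2.5528

2.5528


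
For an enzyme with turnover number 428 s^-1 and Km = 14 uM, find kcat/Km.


Catalytic efficiency = kcat / Km
= 428 / 14
= 30.5714 uM^-1*s^-1

30.5714 uM^-1*s^-1


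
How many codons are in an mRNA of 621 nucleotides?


codons = nucleotides / 3
codons = 621 / 3 = 207

207


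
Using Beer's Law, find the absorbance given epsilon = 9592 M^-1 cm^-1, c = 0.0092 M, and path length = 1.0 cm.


A = epsilon * c * l
A = 9592 * 0.0092 * 1.0
A = 88.2464

88.2464


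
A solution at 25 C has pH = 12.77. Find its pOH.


pOH = 14 - pH
pOH = 14 - 12.77
pOH = 1.23

1.23


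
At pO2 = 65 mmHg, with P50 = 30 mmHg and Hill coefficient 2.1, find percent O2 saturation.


Y = pO2^n / (P50^n + pO2^n)
Y = 65^2.1 / (30^2.1 + 65^2.1)
Y = 83.53%

83.53%


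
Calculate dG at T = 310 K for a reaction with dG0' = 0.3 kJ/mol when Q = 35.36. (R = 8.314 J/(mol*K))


dG = dG0' + RT * ln(Q) / 1000
dG = 0.3 + 8.314 * 310 * ln(35.36) / 1000
dG = 9.4897 kJ/mol

9.4897 kJ/mol


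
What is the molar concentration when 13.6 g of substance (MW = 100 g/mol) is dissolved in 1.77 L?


C = (mass / MW) / volume
C = (13.6 / 100) / 1.77
C = 0.0768 M

0.0768 M


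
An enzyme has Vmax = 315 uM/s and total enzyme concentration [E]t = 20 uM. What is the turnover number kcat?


kcat = Vmax / [E]t
kcat = 315 / 20
kcat = 15.75 s^-1

15.75 s^-1


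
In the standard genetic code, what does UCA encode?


Standard genetic code lookup.
Codon UCA -> Ser

Ser


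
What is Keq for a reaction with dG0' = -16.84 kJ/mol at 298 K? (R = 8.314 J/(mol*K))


Keq = exp(-dG0 * 1000 / (R * T))
Keq = exp(-(-16.84) * 1000 / (8.314 * 298))
Keq = 895.1372

895.1372


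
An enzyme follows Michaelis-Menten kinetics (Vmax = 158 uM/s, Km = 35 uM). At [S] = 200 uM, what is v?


v = Vmax * [S] / (Km + [S])
v = 158 * 200 / (35 + 200)
v = 134.4681 uM/s

134.4681 uM/s


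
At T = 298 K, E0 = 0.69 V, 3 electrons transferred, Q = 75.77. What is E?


E = E0 - (RT/nF) * ln(Q)
E = 0.69 - (8.314 * 298 / (3 * 96485)) * ln(75.77)
E = 0.653 V

0.653 V


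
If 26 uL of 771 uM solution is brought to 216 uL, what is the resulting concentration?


C2 = C1 * V1 / V2
C2 = 771 * 26 / 216
C2 = 92.8056 uM

92.8056 uM


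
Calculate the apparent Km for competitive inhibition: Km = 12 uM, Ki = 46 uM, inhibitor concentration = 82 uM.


Km_app = Km * (1 + [I]/Ki)
Km_app = 12 * (1 + 82/46)
Km_app = 33.3913 uM

33.3913 uM


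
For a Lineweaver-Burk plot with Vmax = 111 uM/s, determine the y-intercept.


y-intercept = 1/Vmax
= 1/111
= 0.009 s/uM

0.009 s/uM


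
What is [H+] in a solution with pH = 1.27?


[H+] = 10^(-pH)
[H+] = 10^(-1.27)
[H+] = 0.0537 M

0.0537 M


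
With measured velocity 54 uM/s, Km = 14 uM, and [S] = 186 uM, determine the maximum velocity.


Vmax = v * (Km + [S]) / [S]
Vmax = 54 * (14 + 186) / 186
Vmax = 58.0645 uM/s

58.0645 uM/s


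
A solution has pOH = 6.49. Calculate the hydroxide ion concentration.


[OH-] = 10^(-pOH)
[OH-] = 10^(-6.49)
[OH-] = 3.236e-07 M

3.236e-07 M


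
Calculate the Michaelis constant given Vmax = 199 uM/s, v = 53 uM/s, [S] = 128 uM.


Km = [S] * (Vmax - v) / v
Km = 128 * (199 - 53) / 53
Km = 352.6038 uM

352.6038 uM


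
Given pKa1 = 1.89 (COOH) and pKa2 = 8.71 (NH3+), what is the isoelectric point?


pI = (pKa1 + pKa2) / 2
pI = (1.89 + 8.71) / 2
pI = 5.3

5.3


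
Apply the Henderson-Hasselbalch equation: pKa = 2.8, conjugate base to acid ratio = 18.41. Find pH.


pH = pKa + log10([A-]/[HA])
pH = 2.8 + log10(18.41)
pH = 4.0651

4.0651


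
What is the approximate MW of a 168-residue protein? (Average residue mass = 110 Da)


MW = n_residues * 110 Da
MW = 168 * 110
MW = 18480 Da

18480 Da


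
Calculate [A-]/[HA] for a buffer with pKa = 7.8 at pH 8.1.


[A-]/[HA] = 10^(pH - pKa)
= 10^(8.1 - 7.8)
= 1.9953

1.9953


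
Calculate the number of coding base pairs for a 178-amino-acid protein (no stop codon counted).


Each amino acid = 1 codon = 3 bp
bp = 178 * 3 = 534 bp

534 bp


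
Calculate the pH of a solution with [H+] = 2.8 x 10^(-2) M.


pH = -log10([H+])
pH = -log10(2.8 x 10^(-2))
pH = 1.5528

1.5528


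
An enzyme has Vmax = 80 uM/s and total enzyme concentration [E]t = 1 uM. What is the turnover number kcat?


kcat = Vmax / [E]t
kcat = 80 / 1
kcat = 80.0 s^-1

80.0 s^-1


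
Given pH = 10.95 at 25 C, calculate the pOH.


pOH = 14 - pH
pOH = 14 - 10.95
pOH = 3.05

3.05


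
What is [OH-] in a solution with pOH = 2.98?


[OH-] = 10^(-pOH)
[OH-] = 10^(-2.98)
[OH-] = 0.001 M

0.001 M


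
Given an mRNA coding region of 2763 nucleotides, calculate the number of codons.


codons = nucleotides / 3
codons = 2763 / 3 = 921

921


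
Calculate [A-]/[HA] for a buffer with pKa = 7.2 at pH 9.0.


[A-]/[HA] = 10^(pH - pKa)
= 10^(9.0 - 7.2)
= 63.0957

63.0957


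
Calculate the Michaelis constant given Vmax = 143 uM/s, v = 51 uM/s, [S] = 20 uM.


Km = [S] * (Vmax - v) / v
Km = 20 * (143 - 51) / 51
Km = 36.0784 uM

36.0784 uM


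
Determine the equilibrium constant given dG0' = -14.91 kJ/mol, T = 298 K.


Keq = exp(-dG0 * 1000 / (R * T))
Keq = exp(-(-14.91) * 1000 / (8.314 * 298))
Keq = 410.7516

410.7516


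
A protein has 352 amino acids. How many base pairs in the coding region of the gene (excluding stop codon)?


Each amino acid = 1 codon = 3 bp
bp = 352 * 3 = 1056 bp

1056 bp


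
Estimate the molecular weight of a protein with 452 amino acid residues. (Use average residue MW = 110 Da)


MW = n_residues * 110 Da
MW = 452 * 110
MW = 49720 Da

49720 Da


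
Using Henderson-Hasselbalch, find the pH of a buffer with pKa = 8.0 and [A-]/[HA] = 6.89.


pH = pKa + log10([A-]/[HA])
pH = 8.0 + log10(6.89)
pH = 8.8382

8.8382


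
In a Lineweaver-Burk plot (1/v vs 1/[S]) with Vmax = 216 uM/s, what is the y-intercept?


y-intercept = 1/Vmax
= 1/216
= 0.0046 s/uM

0.0046 s/uM


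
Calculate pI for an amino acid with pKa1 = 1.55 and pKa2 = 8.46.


pI = (pKa1 + pKa2) / 2
pI = (1.55 + 8.46) / 2
pI = 5.005

5.005


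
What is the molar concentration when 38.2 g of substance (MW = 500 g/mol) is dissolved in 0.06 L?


C = (mass / MW) / volume
C = (38.2 / 500) / 0.06
C = 1.2733 M

1.2733 M


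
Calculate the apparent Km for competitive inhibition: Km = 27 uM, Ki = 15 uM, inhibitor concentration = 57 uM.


Km_app = Km * (1 + [I]/Ki)
Km_app = 27 * (1 + 57/15)
Km_app = 129.6 uM

129.6 uM


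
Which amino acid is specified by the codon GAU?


Standard genetic code lookup.
Codon GAU -> Asp

Asp


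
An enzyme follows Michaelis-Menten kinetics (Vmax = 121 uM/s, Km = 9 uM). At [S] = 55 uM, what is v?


v = Vmax * [S] / (Km + [S])
v = 121 * 55 / (9 + 55)
v = 103.9844 uM/s

103.9844 uM/s


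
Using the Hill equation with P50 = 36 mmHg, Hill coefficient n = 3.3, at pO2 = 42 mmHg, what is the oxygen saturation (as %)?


Y = pO2^n / (P50^n + pO2^n)
Y = 42^3.3 / (36^3.3 + 42^3.3)
Y = 62.45%

62.45%


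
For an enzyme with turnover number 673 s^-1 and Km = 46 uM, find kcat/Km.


Catalytic efficiency = kcat / Km
= 673 / 46
= 14.6304 uM^-1*s^-1

14.6304 uM^-1*s^-1


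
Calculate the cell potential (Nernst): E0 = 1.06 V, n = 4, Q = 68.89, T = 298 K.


E = E0 - (RT/nF) * ln(Q)
E = 1.06 - (8.314 * 298 / (4 * 96485)) * ln(68.89)
E = 1.0328 V

1.0328 V


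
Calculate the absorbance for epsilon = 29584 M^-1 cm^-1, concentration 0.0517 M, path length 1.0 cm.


A = epsilon * c * l
A = 29584 * 0.0517 * 1.0
A = 1529.4928

1529.4928


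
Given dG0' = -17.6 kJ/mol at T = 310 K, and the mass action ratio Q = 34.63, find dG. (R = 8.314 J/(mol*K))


dG = dG0' + RT * ln(Q) / 1000
dG = -17.6 + 8.314 * 310 * ln(34.63) / 1000
dG = -8.4641 kJ/mol

-8.4641 kJ/mol


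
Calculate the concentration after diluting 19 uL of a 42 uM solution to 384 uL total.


C2 = C1 * V1 / V2
C2 = 42 * 19 / 384
C2 = 2.0781 uM

2.0781 uM


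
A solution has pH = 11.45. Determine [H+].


[H+] = 10^(-pH)
[H+] = 10^(-11.45)
[H+] = 3.548e-12 M

3.548e-12 M


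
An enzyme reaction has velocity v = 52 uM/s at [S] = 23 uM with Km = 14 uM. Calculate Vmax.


Vmax = v * (Km + [S]) / [S]
Vmax = 52 * (14 + 23) / 23
Vmax = 83.6522 uM/s

83.6522 uM/s


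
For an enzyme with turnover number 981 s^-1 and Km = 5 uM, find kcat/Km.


Catalytic efficiency = kcat / Km
= 981 / 5
= 196.2 uM^-1*s^-1

196.2 uM^-1*s^-1


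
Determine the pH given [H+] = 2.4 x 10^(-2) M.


pH = -log10([H+])
pH = -log10(2.4 x 10^(-2))
pH = 1.6198

1.6198


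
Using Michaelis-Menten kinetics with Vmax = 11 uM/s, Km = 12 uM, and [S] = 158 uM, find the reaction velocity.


v = Vmax * [S] / (Km + [S])
v = 11 * 158 / (12 + 158)
v = 10.2235 uM/s

10.2235 uM/s


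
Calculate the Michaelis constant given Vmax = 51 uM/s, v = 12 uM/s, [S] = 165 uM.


Km = [S] * (Vmax - v) / v
Km = 165 * (51 - 12) / 12
Km = 536.25 uM

536.25 uM


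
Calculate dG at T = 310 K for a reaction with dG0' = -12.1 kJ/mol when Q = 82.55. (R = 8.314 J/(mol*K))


dG = dG0' + RT * ln(Q) / 1000
dG = -12.1 + 8.314 * 310 * ln(82.55) / 1000
dG = -0.7252 kJ/mol

-0.7252 kJ/mol


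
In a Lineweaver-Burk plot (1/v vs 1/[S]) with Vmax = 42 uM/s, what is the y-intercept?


y-intercept = 1/Vmax
= 1/42
= 0.0238 s/uM

0.0238 s/uM


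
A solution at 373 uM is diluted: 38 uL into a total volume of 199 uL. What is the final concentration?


C2 = C1 * V1 / V2
C2 = 373 * 38 / 199
C2 = 71.2261 uM

71.2261 uM


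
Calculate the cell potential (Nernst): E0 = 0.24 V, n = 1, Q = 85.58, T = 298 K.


E = E0 - (RT/nF) * ln(Q)
E = 0.24 - (8.314 * 298 / (1 * 96485)) * ln(85.58)
E = 0.1257 V

0.1257 V


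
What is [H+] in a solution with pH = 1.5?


[H+] = 10^(-pH)
[H+] = 10^(-1.5)
[H+] = 0.0316 M

0.0316 M


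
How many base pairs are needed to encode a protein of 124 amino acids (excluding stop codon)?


Each amino acid = 1 codon = 3 bp
bp = 124 * 3 = 372 bp

372 bp


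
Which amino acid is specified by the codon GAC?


Standard genetic code lookup.
Codon GAC -> Asp

Asp


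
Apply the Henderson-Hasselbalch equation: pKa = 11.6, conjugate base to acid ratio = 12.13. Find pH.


pH = pKa + log10([A-]/[HA])
pH = 11.6 + log10(12.13)
pH = 12.6839

12.6839


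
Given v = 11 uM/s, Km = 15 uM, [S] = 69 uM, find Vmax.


Vmax = v * (Km + [S]) / [S]
Vmax = 11 * (15 + 69) / 69
Vmax = 13.3913 uM/s

13.3913 uM/s


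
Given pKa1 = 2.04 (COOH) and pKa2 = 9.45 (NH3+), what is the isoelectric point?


pI = (pKa1 + pKa2) / 2
pI = (2.04 + 9.45) / 2
pI = 5.745

5.745


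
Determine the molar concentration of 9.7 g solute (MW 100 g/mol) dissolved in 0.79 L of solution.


C = (mass / MW) / volume
C = (9.7 / 100) / 0.79
C = 0.1228 M

0.1228 M


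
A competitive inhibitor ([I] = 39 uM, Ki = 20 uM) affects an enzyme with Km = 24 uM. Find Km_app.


Km_app = Km * (1 + [I]/Ki)
Km_app = 24 * (1 + 39/20)
Km_app = 70.8 uM

70.8 uM


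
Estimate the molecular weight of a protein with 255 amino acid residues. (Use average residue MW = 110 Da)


MW = n_residues * 110 Da
MW = 255 * 110
MW = 28050 Da

28050 Da


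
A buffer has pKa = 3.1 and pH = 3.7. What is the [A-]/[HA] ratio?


[A-]/[HA] = 10^(pH - pKa)
= 10^(3.7 - 3.1)
= 3.9811

3.9811


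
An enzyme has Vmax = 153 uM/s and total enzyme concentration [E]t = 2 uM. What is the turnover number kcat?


kcat = Vmax / [E]t
kcat = 153 / 2
kcat = 76.5 s^-1

76.5 s^-1


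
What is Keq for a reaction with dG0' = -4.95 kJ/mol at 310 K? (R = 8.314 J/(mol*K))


Keq = exp(-dG0 * 1000 / (R * T))
Keq = exp(-(-4.95) * 1000 / (8.314 * 310))
Keq = 6.8249

6.8249


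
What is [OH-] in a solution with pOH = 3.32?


[OH-] = 10^(-pOH)
[OH-] = 10^(-3.32)
[OH-] = 4.786e-04 M

4.786e-04 M


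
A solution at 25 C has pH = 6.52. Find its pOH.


pOH = 14 - pH
pOH = 14 - 6.52
pOH = 7.48

7.48


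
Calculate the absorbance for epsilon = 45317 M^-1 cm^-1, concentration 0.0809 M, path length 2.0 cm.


A = epsilon * c * l
A = 45317 * 0.0809 * 2.0
A = 7332.2906

7332.2906


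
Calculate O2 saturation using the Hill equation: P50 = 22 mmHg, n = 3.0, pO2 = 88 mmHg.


Y = pO2^n / (P50^n + pO2^n)
Y = 88^3.0 / (22^3.0 + 88^3.0)
Y = 98.46%

98.46%


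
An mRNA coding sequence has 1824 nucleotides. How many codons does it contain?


codons = nucleotides / 3
codons = 1824 / 3 = 608

608


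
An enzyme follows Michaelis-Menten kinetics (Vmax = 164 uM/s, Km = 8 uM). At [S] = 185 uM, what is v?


v = Vmax * [S] / (Km + [S])
v = 164 * 185 / (8 + 185)
v = 157.2021 uM/s

157.2021 uM/s


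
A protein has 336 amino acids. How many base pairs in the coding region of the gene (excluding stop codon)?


Each amino acid = 1 codon = 3 bp
bp = 336 * 3 = 1008 bp

1008 bp


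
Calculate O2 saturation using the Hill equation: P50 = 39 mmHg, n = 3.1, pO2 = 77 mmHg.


Y = pO2^n / (P50^n + pO2^n)
Y = 77^3.1 / (39^3.1 + 77^3.1)
Y = 89.18%

89.18%


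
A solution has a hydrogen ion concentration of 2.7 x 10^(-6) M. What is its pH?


pH = -log10([H+])
pH = -log10(2.7 x 10^(-6))
pH = 5.5686

5.5686


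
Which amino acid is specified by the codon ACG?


Standard genetic code lookup.
Codon ACG -> Thr

Thr


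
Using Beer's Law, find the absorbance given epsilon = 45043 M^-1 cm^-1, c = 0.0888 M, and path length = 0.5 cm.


A = epsilon * c * l
A = 45043 * 0.0888 * 0.5
A = 1999.9092

1999.9092


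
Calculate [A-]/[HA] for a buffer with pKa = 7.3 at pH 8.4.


[A-]/[HA] = 10^(pH - pKa)
= 10^(8.4 - 7.3)
= 12.5893

12.5893


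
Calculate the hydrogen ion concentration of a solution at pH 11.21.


[H+] = 10^(-pH)
[H+] = 10^(-11.21)
[H+] = 6.166e-12 M

6.166e-12 M


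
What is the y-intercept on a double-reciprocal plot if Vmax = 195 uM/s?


y-intercept = 1/Vmax
= 1/195
= 0.0051 s/uM

0.0051 s/uM


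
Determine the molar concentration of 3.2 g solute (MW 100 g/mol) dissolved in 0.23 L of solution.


C = (mass / MW) / volume
C = (3.2 / 100) / 0.23
C = 0.1391 M

0.1391 M


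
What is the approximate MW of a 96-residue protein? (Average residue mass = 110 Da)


MW = n_residues * 110 Da
MW = 96 * 110
MW = 10560 Da

10560 Da


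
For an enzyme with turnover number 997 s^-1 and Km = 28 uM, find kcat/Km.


Catalytic efficiency = kcat / Km
= 997 / 28
= 35.6071 uM^-1*s^-1

35.6071 uM^-1*s^-1


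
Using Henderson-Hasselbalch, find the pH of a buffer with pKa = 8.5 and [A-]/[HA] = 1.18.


pH = pKa + log10([A-]/[HA])
pH = 8.5 + log10(1.18)
pH = 8.5719

8.5719


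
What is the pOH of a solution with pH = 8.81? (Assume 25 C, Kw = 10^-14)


pOH = 14 - pH
pOH = 14 - 8.81
pOH = 5.19

5.19


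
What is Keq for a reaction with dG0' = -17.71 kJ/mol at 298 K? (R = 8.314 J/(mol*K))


Keq = exp(-dG0 * 1000 / (R * T))
Keq = exp(-(-17.71) * 1000 / (8.314 * 298))
Keq = 1271.7221

1271.7221


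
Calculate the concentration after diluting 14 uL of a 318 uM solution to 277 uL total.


C2 = C1 * V1 / V2
C2 = 318 * 14 / 277
C2 = 16.0722 uM

16.0722 uM


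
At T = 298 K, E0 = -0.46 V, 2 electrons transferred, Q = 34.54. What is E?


E = E0 - (RT/nF) * ln(Q)
E = -0.46 - (8.314 * 298 / (2 * 96485)) * ln(34.54)
E = -0.5055 V

-0.5055 V


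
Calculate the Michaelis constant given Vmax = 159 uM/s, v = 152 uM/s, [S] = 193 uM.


Km = [S] * (Vmax - v) / v
Km = 193 * (159 - 152) / 152
Km = 8.8882 uM

8.8882 uM


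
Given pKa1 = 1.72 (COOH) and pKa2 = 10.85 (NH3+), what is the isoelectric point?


pI = (pKa1 + pKa2) / 2
pI = (1.72 + 10.85) / 2
pI = 6.285

6.285


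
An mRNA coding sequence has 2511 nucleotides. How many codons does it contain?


codons = nucleotides / 3
codons = 2511 / 3 = 837

837


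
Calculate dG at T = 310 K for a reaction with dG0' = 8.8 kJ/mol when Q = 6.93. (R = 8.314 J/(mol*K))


dG = dG0' + RT * ln(Q) / 1000
dG = 8.8 + 8.314 * 310 * ln(6.93) / 1000
dG = 13.7894 kJ/mol

13.7894 kJ/mol


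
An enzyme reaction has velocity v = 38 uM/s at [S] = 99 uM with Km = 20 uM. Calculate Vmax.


Vmax = v * (Km + [S]) / [S]
Vmax = 38 * (20 + 99) / 99
Vmax = 45.6768 uM/s

45.6768 uM/s


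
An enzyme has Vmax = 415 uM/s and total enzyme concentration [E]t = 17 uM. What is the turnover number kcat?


kcat = Vmax / [E]t
kcat = 415 / 17
kcat = 24.4118 s^-1

24.4118 s^-1


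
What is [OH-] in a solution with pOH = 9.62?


[OH-] = 10^(-pOH)
[OH-] = 10^(-9.62)
[OH-] = 2.399e-10 M

2.399e-10 M


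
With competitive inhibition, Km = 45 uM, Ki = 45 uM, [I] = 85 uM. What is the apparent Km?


Km_app = Km * (1 + [I]/Ki)
Km_app = 45 * (1 + 85/45)
Km_app = 130.0 uM

130.0 uM


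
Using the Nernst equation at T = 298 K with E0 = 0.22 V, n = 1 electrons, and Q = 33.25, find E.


E = E0 - (RT/nF) * ln(Q)
E = 0.22 - (8.314 * 298 / (1 * 96485)) * ln(33.25)
E = 0.13 V

0.13 V


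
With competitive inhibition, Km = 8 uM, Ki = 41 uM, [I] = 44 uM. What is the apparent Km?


Km_app = Km * (1 + [I]/Ki)
Km_app = 8 * (1 + 44/41)
Km_app = 16.5854 uM

16.5854 uM


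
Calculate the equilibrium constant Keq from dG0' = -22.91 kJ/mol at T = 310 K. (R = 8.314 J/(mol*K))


Keq = exp(-dG0 * 1000 / (R * T))
Keq = exp(-(-22.91) * 1000 / (8.314 * 310))
Keq = 7251.8334

7251.8334


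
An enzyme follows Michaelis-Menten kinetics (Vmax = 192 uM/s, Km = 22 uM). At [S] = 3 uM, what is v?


v = Vmax * [S] / (Km + [S])
v = 192 * 3 / (22 + 3)
v = 23.04 uM/s

23.04 uM/s


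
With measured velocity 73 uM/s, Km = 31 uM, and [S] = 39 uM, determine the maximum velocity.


Vmax = v * (Km + [S]) / [S]
Vmax = 73 * (31 + 39) / 39
Vmax = 131.0256 uM/s

131.0256 uM/s


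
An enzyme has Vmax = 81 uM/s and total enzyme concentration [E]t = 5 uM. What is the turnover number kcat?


kcat = Vmax / [E]t
kcat = 81 / 5
kcat = 16.2 s^-1

16.2 s^-1


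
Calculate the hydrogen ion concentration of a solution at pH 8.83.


[H+] = 10^(-pH)
[H+] = 10^(-8.83)
[H+] = 1.479e-09 M

1.479e-09 M


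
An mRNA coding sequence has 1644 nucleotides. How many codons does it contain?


codons = nucleotides / 3
codons = 1644 / 3 = 548

548


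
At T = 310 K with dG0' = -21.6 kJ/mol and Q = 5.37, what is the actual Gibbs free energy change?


dG = dG0' + RT * ln(Q) / 1000
dG = -21.6 + 8.314 * 310 * ln(5.37) / 1000
dG = -17.2679 kJ/mol

-17.2679 kJ/mol


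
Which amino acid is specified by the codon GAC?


Standard genetic code lookup.
Codon GAC -> Asp

Asp


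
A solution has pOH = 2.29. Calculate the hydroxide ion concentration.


[OH-] = 10^(-pOH)
[OH-] = 10^(-2.29)
[OH-] = 0.0051 M

0.0051 M


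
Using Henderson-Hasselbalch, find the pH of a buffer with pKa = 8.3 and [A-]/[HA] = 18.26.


pH = pKa + log10([A-]/[HA])
pH = 8.3 + log10(18.26)
pH = 9.5615

9.5615


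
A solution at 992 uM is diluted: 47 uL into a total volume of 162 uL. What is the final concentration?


C2 = C1 * V1 / V2
C2 = 992 * 47 / 162
C2 = 287.8025 uM

287.8025 uM


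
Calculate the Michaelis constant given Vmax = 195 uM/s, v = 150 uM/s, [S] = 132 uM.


Km = [S] * (Vmax - v) / v
Km = 132 * (195 - 150) / 150
Km = 39.6 uM

39.6 uM


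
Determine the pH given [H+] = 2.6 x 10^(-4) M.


pH = -log10([H+])
pH = -log10(2.6 x 10^(-4))
pH = 3.585

3.585


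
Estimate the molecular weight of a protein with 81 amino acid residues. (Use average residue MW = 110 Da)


MW = n_residues * 110 Da
MW = 81 * 110
MW = 8910 Da

8910 Da


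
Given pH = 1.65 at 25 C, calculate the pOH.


pOH = 14 - pH
pOH = 14 - 1.65
pOH = 12.35

12.35


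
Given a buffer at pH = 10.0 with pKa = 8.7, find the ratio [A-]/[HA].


[A-]/[HA] = 10^(pH - pKa)
= 10^(10.0 - 8.7)
= 19.9526

19.9526


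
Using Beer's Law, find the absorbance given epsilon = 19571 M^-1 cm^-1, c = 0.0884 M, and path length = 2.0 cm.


A = epsilon * c * l
A = 19571 * 0.0884 * 2.0
A = 3460.1528

3460.1528


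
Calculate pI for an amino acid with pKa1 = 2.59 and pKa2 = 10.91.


pI = (pKa1 + pKa2) / 2
pI = (2.59 + 10.91) / 2
pI = 6.75

6.75


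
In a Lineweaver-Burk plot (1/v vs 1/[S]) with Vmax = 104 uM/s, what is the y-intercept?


y-intercept = 1/Vmax
= 1/104
= 0.0096 s/uM

0.0096 s/uM


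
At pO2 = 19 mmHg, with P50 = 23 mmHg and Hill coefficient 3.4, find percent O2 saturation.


Y = pO2^n / (P50^n + pO2^n)
Y = 19^3.4 / (23^3.4 + 19^3.4)
Y = 34.31%

34.31%


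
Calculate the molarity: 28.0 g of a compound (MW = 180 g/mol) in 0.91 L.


C = (mass / MW) / volume
C = (28.0 / 180) / 0.91
C = 0.1709 M

0.1709 M


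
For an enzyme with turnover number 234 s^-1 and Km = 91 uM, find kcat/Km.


Catalytic efficiency = kcat / Km
= 234 / 91
= 2.5714 uM^-1*s^-1

2.5714 uM^-1*s^-1


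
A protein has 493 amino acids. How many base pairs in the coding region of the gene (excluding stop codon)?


Each amino acid = 1 codon = 3 bp
bp = 493 * 3 = 1479 bp

1479 bp


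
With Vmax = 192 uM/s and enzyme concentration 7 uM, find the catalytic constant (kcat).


kcat = Vmax / [E]t
kcat = 192 / 7
kcat = 27.4286 s^-1

27.4286 s^-1


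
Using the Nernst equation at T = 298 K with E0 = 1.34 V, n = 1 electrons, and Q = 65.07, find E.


E = E0 - (RT/nF) * ln(Q)
E = 1.34 - (8.314 * 298 / (1 * 96485)) * ln(65.07)
E = 1.2328 V

1.2328 V


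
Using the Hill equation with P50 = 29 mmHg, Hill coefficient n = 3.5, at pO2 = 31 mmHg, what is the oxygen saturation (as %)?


Y = pO2^n / (P50^n + pO2^n)
Y = 31^3.5 / (29^3.5 + 31^3.5)
Y = 55.81%

55.81%


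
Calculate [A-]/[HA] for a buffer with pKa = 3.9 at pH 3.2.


[A-]/[HA] = 10^(pH - pKa)
= 10^(3.2 - 3.9)
= 0.1995

0.1995


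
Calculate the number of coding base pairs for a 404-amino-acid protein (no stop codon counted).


Each amino acid = 1 codon = 3 bp
bp = 404 * 3 = 1212 bp

1212 bp


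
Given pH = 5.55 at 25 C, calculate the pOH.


pOH = 14 - pH
pOH = 14 - 5.55
pOH = 8.45

8.45


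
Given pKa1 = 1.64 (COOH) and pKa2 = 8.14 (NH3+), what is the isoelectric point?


pI = (pKa1 + pKa2) / 2
pI = (1.64 + 8.14) / 2
pI = 4.89

4.89


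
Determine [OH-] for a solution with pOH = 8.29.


[OH-] = 10^(-pOH)
[OH-] = 10^(-8.29)
[OH-] = 5.129e-09 M

5.129e-09 M


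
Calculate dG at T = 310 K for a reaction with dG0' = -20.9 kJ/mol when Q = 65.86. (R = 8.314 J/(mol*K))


dG = dG0' + RT * ln(Q) / 1000
dG = -20.9 + 8.314 * 310 * ln(65.86) / 1000
dG = -10.1073 kJ/mol

-10.1073 kJ/mol


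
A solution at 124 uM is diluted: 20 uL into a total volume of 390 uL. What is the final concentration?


C2 = C1 * V1 / V2
C2 = 124 * 20 / 390
C2 = 6.359 uM

6.359 uM


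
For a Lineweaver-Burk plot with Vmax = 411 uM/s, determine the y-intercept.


y-intercept = 1/Vmax
= 1/411
= 0.0024 s/uM

0.0024 s/uM


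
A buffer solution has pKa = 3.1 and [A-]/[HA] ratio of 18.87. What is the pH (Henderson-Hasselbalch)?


pH = pKa + log10([A-]/[HA])
pH = 3.1 + log10(18.87)
pH = 4.3758

4.3758


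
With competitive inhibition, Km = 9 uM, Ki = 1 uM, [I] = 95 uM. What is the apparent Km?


Km_app = Km * (1 + [I]/Ki)
Km_app = 9 * (1 + 95/1)
Km_app = 864.0 uM

864.0 uM


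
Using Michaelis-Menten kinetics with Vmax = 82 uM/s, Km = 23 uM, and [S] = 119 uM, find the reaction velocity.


v = Vmax * [S] / (Km + [S])
v = 82 * 119 / (23 + 119)
v = 68.7183 uM/s

68.7183 uM/s


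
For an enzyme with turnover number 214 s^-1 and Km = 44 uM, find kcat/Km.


Catalytic efficiency = kcat / Km
= 214 / 44
= 4.8636 uM^-1*s^-1

4.8636 uM^-1*s^-1


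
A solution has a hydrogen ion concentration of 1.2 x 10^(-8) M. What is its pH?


pH = -log10([H+])
pH = -log10(1.2 x 10^(-8))
pH = 7.9208

7.9208


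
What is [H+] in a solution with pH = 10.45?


[H+] = 10^(-pH)
[H+] = 10^(-10.45)
[H+] = 3.548e-11 M

3.548e-11 M


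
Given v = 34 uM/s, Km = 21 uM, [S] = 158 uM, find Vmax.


Vmax = v * (Km + [S]) / [S]
Vmax = 34 * (21 + 158) / 158
Vmax = 38.519 uM/s

38.519 uM/s


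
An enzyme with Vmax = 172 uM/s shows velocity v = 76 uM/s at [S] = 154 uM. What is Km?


Km = [S] * (Vmax - v) / v
Km = 154 * (172 - 76) / 76
Km = 194.5263 uM

194.5263 uM


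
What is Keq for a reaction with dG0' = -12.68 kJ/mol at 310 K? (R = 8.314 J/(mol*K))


Keq = exp(-dG0 * 1000 / (R * T))
Keq = exp(-(-12.68) * 1000 / (8.314 * 310))
Keq = 136.9754

136.9754


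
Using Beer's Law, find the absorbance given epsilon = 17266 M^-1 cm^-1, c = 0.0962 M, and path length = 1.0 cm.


A = epsilon * c * l
A = 17266 * 0.0962 * 1.0
A = 1660.9892

1660.9892


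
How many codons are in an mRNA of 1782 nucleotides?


codons = nucleotides / 3
codons = 1782 / 3 = 594

594


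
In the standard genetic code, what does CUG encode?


Standard genetic code lookup.
Codon CUG -> Leu

Leu


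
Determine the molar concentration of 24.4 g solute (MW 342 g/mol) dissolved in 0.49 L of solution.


C = (mass / MW) / volume
C = (24.4 / 342) / 0.49
C = 0.1456 M

0.1456 M


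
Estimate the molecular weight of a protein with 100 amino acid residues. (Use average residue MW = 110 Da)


MW = n_residues * 110 Da
MW = 100 * 110
MW = 11000 Da

11000 Da


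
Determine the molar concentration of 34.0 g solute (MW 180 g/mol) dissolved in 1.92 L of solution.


C = (mass / MW) / volume
C = (34.0 / 180) / 1.92
C = 0.0984 M

0.0984 M


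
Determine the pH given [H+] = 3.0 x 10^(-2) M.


pH = -log10([H+])
pH = -log10(3.0 x 10^(-2))
pH = 1.5229

1.5229


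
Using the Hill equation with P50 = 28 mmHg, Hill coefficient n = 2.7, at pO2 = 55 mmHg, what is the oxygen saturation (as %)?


Y = pO2^n / (P50^n + pO2^n)
Y = 55^2.7 / (28^2.7 + 55^2.7)
Y = 86.09%

86.09%


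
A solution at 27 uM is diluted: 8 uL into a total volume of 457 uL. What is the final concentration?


C2 = C1 * V1 / V2
C2 = 27 * 8 / 457
C2 = 0.4726 uM

0.4726 uM


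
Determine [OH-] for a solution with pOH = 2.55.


[OH-] = 10^(-pOH)
[OH-] = 10^(-2.55)
[OH-] = 0.0028 M

0.0028 M


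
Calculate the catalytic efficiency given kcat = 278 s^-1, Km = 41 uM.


Catalytic efficiency = kcat / Km
= 278 / 41
= 6.7805 uM^-1*s^-1

6.7805 uM^-1*s^-1


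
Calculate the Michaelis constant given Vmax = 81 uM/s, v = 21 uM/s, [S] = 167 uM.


Km = [S] * (Vmax - v) / v
Km = 167 * (81 - 21) / 21
Km = 477.1429 uM

477.1429 uM


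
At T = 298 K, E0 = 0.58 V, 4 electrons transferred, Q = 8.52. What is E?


E = E0 - (RT/nF) * ln(Q)
E = 0.58 - (8.314 * 298 / (4 * 96485)) * ln(8.52)
E = 0.5662 V

0.5662 V


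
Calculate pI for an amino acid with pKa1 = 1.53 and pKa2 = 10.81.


pI = (pKa1 + pKa2) / 2
pI = (1.53 + 10.81) / 2
pI = 6.17

6.17


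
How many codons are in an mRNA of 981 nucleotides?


codons = nucleotides / 3
codons = 981 / 3 = 327

327


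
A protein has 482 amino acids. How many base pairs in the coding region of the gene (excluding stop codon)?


Each amino acid = 1 codon = 3 bp
bp = 482 * 3 = 1446 bp

1446 bp


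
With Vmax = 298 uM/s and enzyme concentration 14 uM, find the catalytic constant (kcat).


kcat = Vmax / [E]t
kcat = 298 / 14
kcat = 21.2857 s^-1

21.2857 s^-1


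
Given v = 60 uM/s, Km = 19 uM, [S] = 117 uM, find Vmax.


Vmax = v * (Km + [S]) / [S]
Vmax = 60 * (19 + 117) / 117
Vmax = 69.7436 uM/s

69.7436 uM/s


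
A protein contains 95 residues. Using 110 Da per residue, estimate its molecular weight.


MW = n_residues * 110 Da
MW = 95 * 110
MW = 10450 Da

10450 Da


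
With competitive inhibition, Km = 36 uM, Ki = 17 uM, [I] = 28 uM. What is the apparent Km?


Km_app = Km * (1 + [I]/Ki)
Km_app = 36 * (1 + 28/17)
Km_app = 95.2941 uM

95.2941 uM


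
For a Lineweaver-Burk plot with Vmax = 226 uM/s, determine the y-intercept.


y-intercept = 1/Vmax
= 1/226
= 0.0044 s/uM

0.0044 s/uM


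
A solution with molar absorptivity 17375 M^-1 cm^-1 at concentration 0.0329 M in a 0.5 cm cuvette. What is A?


A = epsilon * c * l
A = 17375 * 0.0329 * 0.5
A = 285.8187

285.8187


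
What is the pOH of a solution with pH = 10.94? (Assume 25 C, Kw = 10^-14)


pOH = 14 - pH
pOH = 14 - 10.94
pOH = 3.06

3.06


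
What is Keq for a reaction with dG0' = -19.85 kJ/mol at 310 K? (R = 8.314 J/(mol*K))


Keq = exp(-dG0 * 1000 / (R * T))
Keq = exp(-(-19.85) * 1000 / (8.314 * 310))
Keq = 2212.1917

2212.1917


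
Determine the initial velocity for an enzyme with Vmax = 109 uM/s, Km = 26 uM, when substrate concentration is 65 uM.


v = Vmax * [S] / (Km + [S])
v = 109 * 65 / (26 + 65)
v = 77.8571 uM/s

77.8571 uM/s


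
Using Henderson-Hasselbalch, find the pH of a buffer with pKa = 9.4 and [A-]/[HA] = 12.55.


pH = pKa + log10([A-]/[HA])
pH = 9.4 + log10(12.55)
pH = 10.4986

10.4986


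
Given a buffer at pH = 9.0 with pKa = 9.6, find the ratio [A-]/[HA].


[A-]/[HA] = 10^(pH - pKa)
= 10^(9.0 - 9.6)
= 0.2512

0.2512


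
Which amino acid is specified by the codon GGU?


Standard genetic code lookup.
Codon GGU -> Gly

Gly


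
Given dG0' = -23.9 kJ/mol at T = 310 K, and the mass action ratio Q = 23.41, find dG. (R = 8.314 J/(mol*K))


dG = dG0' + RT * ln(Q) / 1000
dG = -23.9 + 8.314 * 310 * ln(23.41) / 1000
dG = -15.7732 kJ/mol

-15.7732 kJ/mol


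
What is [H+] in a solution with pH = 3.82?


[H+] = 10^(-pH)
[H+] = 10^(-3.82)
[H+] = 1.514e-04 M

1.514e-04 M


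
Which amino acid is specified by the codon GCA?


Standard genetic code lookup.
Codon GCA -> Ala

Ala


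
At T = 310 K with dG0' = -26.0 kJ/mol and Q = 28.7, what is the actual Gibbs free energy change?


dG = dG0' + RT * ln(Q) / 1000
dG = -26.0 + 8.314 * 310 * ln(28.7) / 1000
dG = -17.3481 kJ/mol

-17.3481 kJ/mol


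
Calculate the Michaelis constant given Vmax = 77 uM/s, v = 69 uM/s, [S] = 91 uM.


Km = [S] * (Vmax - v) / v
Km = 91 * (77 - 69) / 69
Km = 10.5507 uM

10.5507 uM


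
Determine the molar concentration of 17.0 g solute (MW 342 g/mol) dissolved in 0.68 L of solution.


C = (mass / MW) / volume
C = (17.0 / 342) / 0.68
C = 0.0731 M

0.0731 M


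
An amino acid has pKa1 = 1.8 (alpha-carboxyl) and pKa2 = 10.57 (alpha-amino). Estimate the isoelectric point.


pI = (pKa1 + pKa2) / 2
pI = (1.8 + 10.57) / 2
pI = 6.185

6.185


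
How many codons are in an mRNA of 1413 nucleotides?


codons = nucleotides / 3
codons = 1413 / 3 = 471

471


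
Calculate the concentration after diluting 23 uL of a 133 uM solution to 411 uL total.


C2 = C1 * V1 / V2
C2 = 133 * 23 / 411
C2 = 7.4428 uM

7.4428 uM
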